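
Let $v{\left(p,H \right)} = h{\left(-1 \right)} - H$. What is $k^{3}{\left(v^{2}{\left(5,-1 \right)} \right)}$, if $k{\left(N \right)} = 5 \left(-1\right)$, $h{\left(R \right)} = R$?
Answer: $-125$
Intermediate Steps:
$v{\left(p,H \right)} = -1 - H$
$k{\left(N \right)} = -5$
$k^{3}{\left(v^{2}{\left(5,-1 \right)} \right)} = \left(-5\right)^{3} = -125$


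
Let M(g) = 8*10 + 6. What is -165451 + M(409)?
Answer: -165365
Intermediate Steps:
M(g) = 86 (M(g) = 80 + 6 = 86)
-165451 + M(409) = -165451 + 86 = -165365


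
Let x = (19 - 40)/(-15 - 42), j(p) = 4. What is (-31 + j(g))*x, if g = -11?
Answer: -189/19 ≈ -9.9474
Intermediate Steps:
x = 7/19 (x = -21/(-57) = -21*(-1/57) = 7/19 ≈ 0.36842)
(-31 + j(g))*x = (-31 + 4)*(7/19) = -27*7/19 = -189/19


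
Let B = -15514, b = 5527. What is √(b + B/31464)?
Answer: √37994094059/2622 ≈ 74.340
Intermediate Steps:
√(b + B/31464) = √(5527 - 15514/31464) = √(5527 - 15514*1/31464) = √(5527 - 7757/15732) = √(86943007/15732) = √37994094059/2622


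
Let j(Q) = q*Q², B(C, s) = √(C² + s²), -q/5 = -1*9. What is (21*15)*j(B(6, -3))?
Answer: 637875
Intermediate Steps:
q = 45 (q = -(-5)*9 = -5*(-9) = 45)
j(Q) = 45*Q²
(21*15)*j(B(6, -3)) = (21*15)*(45*(√(6² + (-3)²))²) = 315*(45*(√(36 + 9))²) = 315*(45*(√45)²) = 315*(45*(3*√5)²) = 315*(45*45) = 315*2025 = 637875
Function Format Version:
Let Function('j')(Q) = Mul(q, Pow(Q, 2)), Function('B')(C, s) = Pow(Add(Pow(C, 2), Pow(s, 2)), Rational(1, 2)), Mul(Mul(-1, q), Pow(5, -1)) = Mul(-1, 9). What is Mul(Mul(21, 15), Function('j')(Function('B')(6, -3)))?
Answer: 637875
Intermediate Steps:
q = 45 (q = Mul(-5, Mul(-1, 9)) = Mul(-5, -9) = 45)
Function('j')(Q) = Mul(45, Pow(Q, 2))
Mul(Mul(21, 15), Function('j')(Function('B')(6, -3))) = Mul(Mul(21, 15), Mul(45, Pow(Pow(Add(Pow(6, 2), Pow(-3, 2)), Rational(1, 2)), 2))) = Mul(315, Mul(45, Pow(Pow(Add(36, 9), Rational(1, 2)), 2))) = Mul(315, Mul(45, Pow(Pow(45, Rational(1, 2)), 2))) = Mul(315, Mul(45, Pow(Mul(3, Pow(5, Rational(1, 2))), 2))) = Mul(315, Mul(45, 45)) = Mul(315, 2025) = 637875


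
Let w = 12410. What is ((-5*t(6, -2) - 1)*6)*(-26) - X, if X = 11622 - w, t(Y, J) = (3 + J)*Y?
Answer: 5624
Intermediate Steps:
t(Y, J) = Y*(3 + J)
X = -788 (X = 11622 - 1*12410 = 11622 - 12410 = -788)
((-5*t(6, -2) - 1)*6)*(-26) - X = ((-30*(3 - 2) - 1)*6)*(-26) - 1*(-788) = ((-30 - 1)*6)*(-26) + 788 = -31*6*(-26) + 788 = -186*(-26) + 788 = 4836 + 788 = 5624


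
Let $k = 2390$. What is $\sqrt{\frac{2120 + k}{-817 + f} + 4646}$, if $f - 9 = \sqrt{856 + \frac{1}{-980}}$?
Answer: $\frac{\sqrt{262462060 - 4646 \sqrt{4194395}}}{\sqrt{56560 - \sqrt{4194395}}} \approx 68.119$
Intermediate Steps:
$f = 9 + \frac{\sqrt{4194395}}{70}$ ($f = 9 + \sqrt{856 + \frac{1}{-980}} = 9 + \sqrt{856 - \frac{1}{980}} = 9 + \sqrt{\frac{838879}{980}} = 9 + \frac{\sqrt{4194395}}{70} \approx 38.257$)
$\sqrt{\frac{2120 + k}{-817 + f} + 4646} = \sqrt{\frac{2120 + 2390}{-817 + \left(9 + \frac{\sqrt{4194395}}{70}\right)} + 4646} = \sqrt{\frac{4510}{-808 + \frac{\sqrt{4194395}}{70}} + 4646} = \sqrt{4646 + \frac{4510}{-808 + \frac{\sqrt{4194395}}{70}}}$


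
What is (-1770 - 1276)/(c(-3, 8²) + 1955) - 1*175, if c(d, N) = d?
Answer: -172323/976 ≈ -176.56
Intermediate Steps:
(-1770 - 1276)/(c(-3, 8²) + 1955) - 1*175 = (-1770 - 1276)/(-3 + 1955) - 1*175 = -3046/1952 - 175 = -3046*1/1952 - 175 = -1523/976 - 175 = -172323/976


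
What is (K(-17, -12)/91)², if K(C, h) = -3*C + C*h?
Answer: 65025/8281 ≈ 7.8523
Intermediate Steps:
(K(-17, -12)/91)² = (-17*(-3 - 12)/91)² = (-17*(-15)*(1/91))² = (255*(1/91))² = (255/91)² = 65025/8281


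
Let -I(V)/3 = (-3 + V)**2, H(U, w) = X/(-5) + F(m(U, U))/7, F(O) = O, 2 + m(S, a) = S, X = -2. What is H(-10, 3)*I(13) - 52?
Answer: 2396/7 ≈ 342.29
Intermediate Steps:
m(S, a) = -2 + S
H(U, w) = 4/35 + U/7 (H(U, w) = -2/(-5) + (-2 + U)/7 = -2*(-1/5) + (-2 + U)*(1/7) = 2/5 + (-2/7 + U/7) = 4/35 + U/7)
I(V) = -3*(-3 + V)**2
H(-10, 3)*I(13) - 52 = (4/35 + (1/7)*(-10))*(-3*(-3 + 13)**2) - 52 = (4/35 - 10/7)*(-3*10**2) - 52 = -(-138)*100/35 - 52 = -46/35*(-300) - 52 = 2760/7 - 52 = 2396/7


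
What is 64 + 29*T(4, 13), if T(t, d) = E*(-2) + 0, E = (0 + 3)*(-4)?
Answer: 760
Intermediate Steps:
E = -12 (E = 3*(-4) = -12)
T(t, d) = 24 (T(t, d) = -12*(-2) + 0 = 24 + 0 = 24)
64 + 29*T(4, 13) = 64 + 29*24 = 64 + 696 = 760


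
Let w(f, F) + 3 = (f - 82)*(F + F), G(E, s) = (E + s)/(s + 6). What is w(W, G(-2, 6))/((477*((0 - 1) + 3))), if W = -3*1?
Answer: -179/2862 ≈ -0.062544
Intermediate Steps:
G(E, s) = (E + s)/(6 + s)
W = -3
w(f, F) = -3 + 2*F*(-82 + f) (w(f, F) = -3 + (f - 82)*(F + F) = -3 + (-82 + f)*(2*F) = -3 + 2*F*(-82 + f))
w(W, G(-2, 6))/((477*((0 - 1) + 3))) = (-3 - 164*(-2 + 6)/(6 + 6) + 2*((-2 + 6)/(6 + 6))*(-3))/((477*((0 - 1) + 3))) = (-3 - 164*4/12 + 2*(4/12)*(-3))/((477*(-1 + 3))) = (-3 - 41*4/3 + 2*((1/12)*4)*(-3))/((477*2)) = (-3 - 164*⅓ + 2*(⅓)*(-3))/954 = (-3 - 164/3 - 2)*(1/954) = -179/3*1/954 = -179/2862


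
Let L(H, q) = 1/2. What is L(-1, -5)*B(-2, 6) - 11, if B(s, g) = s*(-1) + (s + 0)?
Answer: -11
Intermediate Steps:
L(H, q) = ½
B(s, g) = 0 (B(s, g) = -s + s = 0)
L(-1, -5)*B(-2, 6) - 11 = (½)*0 - 11 = 0 - 11 = -11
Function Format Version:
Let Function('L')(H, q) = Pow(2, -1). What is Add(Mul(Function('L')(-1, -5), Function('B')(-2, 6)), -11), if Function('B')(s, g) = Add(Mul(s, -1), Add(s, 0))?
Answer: -11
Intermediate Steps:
Function('L')(H, q) = Rational(1, 2)
Function('B')(s, g) = 0 (Function('B')(s, g) = Add(Mul(-1, s), s) = 0)
Add(Mul(Function('L')(-1, -5), Function('B')(-2, 6)), -11) = Add(Mul(Rational(1, 2), 0), -11) = Add(0, -11) = -11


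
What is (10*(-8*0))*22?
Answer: 0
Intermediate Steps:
(10*(-8*0))*22 = (10*0)*22 = 0*22 = 0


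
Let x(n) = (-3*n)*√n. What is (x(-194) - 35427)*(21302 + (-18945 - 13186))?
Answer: 383638983 - 6302478*I*√194 ≈ 3.8364e+8 - 8.7783e+7*I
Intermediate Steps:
x(n) = -3*n^(3/2)
(x(-194) - 35427)*(21302 + (-18945 - 13186)) = (-(-582)*I*√194 - 35427)*(21302 + (-18945 - 13186)) = (-(-582)*I*√194 - 35427)*(21302 - 32131) = (582*I*√194 - 35427)*(-10829) = (-35427 + 582*I*√194)*(-10829) = 383638983 - 6302478*I*√194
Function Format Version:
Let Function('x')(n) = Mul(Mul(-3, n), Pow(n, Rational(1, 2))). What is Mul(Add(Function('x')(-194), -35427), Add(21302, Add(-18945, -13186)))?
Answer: Add(383638983, Mul(-6302478, I, Pow(194, Rational(1, 2)))) ≈ Add(3.8364e+8, Mul(-8.7783e+7, I))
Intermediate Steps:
Function('x')(n) = Mul(-3, Pow(n, Rational(3, 2)))
Mul(Add(Function('x')(-194), -35427), Add(21302, Add(-18945, -13186))) = Mul(Add(Mul(-3, Pow(-194, Rational(3, 2))), -35427), Add(21302, Add(-18945, -13186))) = Mul(Add(Mul(-3, Mul(-194, I, Pow(194, Rational(1, 2)))), -35427), Add(21302, -32131)) = Mul(Add(Mul(582, I, Pow(194, Rational(1, 2))), -35427), -10829) = Mul(Add(-35427, Mul(582, I, Pow(194, Rational(1, 2)))), -10829) = Add(383638983, Mul(-6302478, I, Pow(194, Rational(1, 2))))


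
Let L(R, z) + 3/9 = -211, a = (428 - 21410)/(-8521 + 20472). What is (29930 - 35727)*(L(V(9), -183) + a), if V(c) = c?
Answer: 2605199080/2109 ≈ 1.2353e+6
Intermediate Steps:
a = -20982/11951 ≈ -1.7557
L(R, z) = -634/3 (L(R, z) = -1/3 - 211 = -634/3)
(29930 - 35727)*(L(V(9), -183) + a) = (29930 - 35727)*(-634/3 - 20982/11951) = -5797*(-7639880/35853) = 2605199080/2109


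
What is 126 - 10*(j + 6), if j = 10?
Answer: -34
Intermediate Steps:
126 - 10*(j + 6) = 126 - 10*(10 + 6) = 126 - 10*16 = 126 - 1*160 = 126 - 160 = -34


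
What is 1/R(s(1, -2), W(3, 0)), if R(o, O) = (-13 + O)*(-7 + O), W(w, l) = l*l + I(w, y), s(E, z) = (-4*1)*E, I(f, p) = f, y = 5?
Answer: 1/40 ≈ 0.025000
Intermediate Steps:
s(E, z) = -4*E
W(w, l) = w + l**2 (W(w, l) = l*l + w = l**2 + w = w + l**2)
1/R(s(1, -2), W(3, 0)) = 1/(91 + (3 + 0**2)**2 - 20*(3 + 0**2)) = 1/(91 + (3 + 0)**2 - 20*(3 + 0)) = 1/(91 + 3**2 - 20*3) = 1/(91 + 9 - 60) = 1/40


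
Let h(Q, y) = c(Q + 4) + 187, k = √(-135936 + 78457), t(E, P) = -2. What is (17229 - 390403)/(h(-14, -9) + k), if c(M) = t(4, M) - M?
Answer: -36384465/47752 + 186587*I*√57479/47752 ≈ -761.95 + 936.79*I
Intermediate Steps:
k = I*√57479 (k = √(-57479) = I*√57479 ≈ 239.75*I)
c(M) = -2 - M
h(Q, y) = 181 - Q (h(Q, y) = (-2 - (Q + 4)) + 187 = (-2 - (4 + Q)) + 187 = (-2 + (-4 - Q)) + 187 = (-6 - Q) + 187 = 181 - Q)
(17229 - 390403)/(h(-14, -9) + k) = (17229 - 390403)/((181 - 1*(-14)) + I*√57479) = -373174/((181 + 14) + I*√57479) = -373174/(195 + I*√57479)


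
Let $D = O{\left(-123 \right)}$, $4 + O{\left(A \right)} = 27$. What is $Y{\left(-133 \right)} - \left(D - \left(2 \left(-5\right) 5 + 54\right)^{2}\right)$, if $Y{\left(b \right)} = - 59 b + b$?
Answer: $7707$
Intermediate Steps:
$O{\left(A \right)} = 23$ ($O{\left(A \right)} = -4 + 27 = 23$)
$Y{\left(b \right)} = - 58 b$
$D = 23$
$Y{\left(-133 \right)} - \left(D - \left(2 \left(-5\right) 5 + 54\right)^{2}\right) = \left(-58\right) \left(-133\right) - \left(23 - \left(2 \left(-5\right) 5 + 54\right)^{2}\right) = 7714 - \left(23 - \left(\left(-10\right) 5 + 54\right)^{2}\right) = 7714 - \left(23 - \left(-50 + 54\right)^{2}\right) = 7714 - \left(23 - 4^{2}\right) = 7714 - \left(23 - 16\right) = 7714 - 7 = 7707$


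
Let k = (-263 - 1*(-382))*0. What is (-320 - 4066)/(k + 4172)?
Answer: -2193/2086 ≈ -1.0513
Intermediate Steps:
k = 0 (k = (-263 + 382)*0 = 119*0 = 0)
(-320 - 4066)/(k + 4172) = (-320 - 4066)/(0 + 4172) = -4386/4172 = -4386*1/4172 = -2193/2086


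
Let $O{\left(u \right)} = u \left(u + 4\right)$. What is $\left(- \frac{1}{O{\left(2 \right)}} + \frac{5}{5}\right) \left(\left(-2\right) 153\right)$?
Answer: $- \frac{561}{2} \approx -280.5$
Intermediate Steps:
$O{\left(u \right)} = u \left(4 + u\right)$
$\left(- \frac{1}{O{\left(2 \right)}} + \frac{5}{5}\right) \left(\left(-2\right) 153\right) = \left(- \frac{1}{2 \left(4 + 2\right)} + \frac{5}{5}\right) \left(\left(-2\right) 153\right) = \left(- \frac{1}{2 \cdot 6} + 5 \cdot \frac{1}{5}\right) \left(-306\right) = \left(- \frac{1}{12} + 1\right) \left(-306\right) = \frac{11}{12} \left(-306\right) = - \frac{561}{2}$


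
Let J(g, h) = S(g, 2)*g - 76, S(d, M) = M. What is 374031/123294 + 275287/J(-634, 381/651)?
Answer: -5573089619/27617856 ≈ -201.79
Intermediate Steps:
J(g, h) = -76 + 2*g (J(g, h) = 2*g - 76 = -76 + 2*g)
374031/123294 + 275287/J(-634, 381/651) = 374031/123294 + 275287/(-76 + 2*(-634)) = 374031*(1/123294) + 275287/(-76 - 1268) = 124677/41098 + 275287/(-1344) = 124677/41098 + 275287*(-1/1344) = 124677/41098 - 275287/1344 = -5573089619/27617856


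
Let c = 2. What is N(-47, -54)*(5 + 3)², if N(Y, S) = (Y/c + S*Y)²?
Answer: 404653456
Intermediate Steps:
N(Y, S) = (Y/2 + S*Y)²
N(-47, -54)*(5 + 3)² = ((¼)*(-47)²*(1 + 2*(-54))²)*(5 + 3)² = ((¼)*2209*(1 - 108)²)*8² = ((¼)*2209*(-107)²)*64 = ((¼)*2209*11449)*64 = (25290841/4)*64 = 404653456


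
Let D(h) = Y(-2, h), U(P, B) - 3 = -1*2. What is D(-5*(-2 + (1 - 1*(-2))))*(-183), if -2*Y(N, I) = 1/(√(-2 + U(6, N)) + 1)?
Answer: 183/4 - 183*I/4 ≈ 45.75 - 45.75*I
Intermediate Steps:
U(P, B) = 1 (U(P, B) = 3 - 1*2 = 3 - 2 = 1)
Y(N, I) = -(1 - I)/4 (Y(N, I) = -1/(2*(√(-2 + 1) + 1)) = -1/(2*(√(-1) + 1)) = -1/(2*(I + 1)) = -(1 - I)/2/2 = -(1 - I)/4)
D(h) = -¼ + I/4
D(-5*(-2 + (1 - 1*(-2))))*(-183) = (-¼ + I/4)*(-183) = 183/4 - 183*I/4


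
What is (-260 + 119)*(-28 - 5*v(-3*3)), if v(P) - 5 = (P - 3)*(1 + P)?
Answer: 75153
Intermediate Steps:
v(P) = 5 + (1 + P)*(-3 + P) (v(P) = 5 + (P - 3)*(1 + P) = 5 + (-3 + P)*(1 + P) = 5 + (1 + P)*(-3 + P))
(-260 + 119)*(-28 - 5*v(-3*3)) = (-260 + 119)*(-28 - 5*(2 + (-3*3)² - (-6)*3)) = -141*(-28 - 5*(2 + (-9)² - 2*(-9))) = -141*(-28 - 5*(2 + 81 + 18)) = -141*(-28 - 5*101) = -141*(-28 - 505) = -141*(-533) = 75153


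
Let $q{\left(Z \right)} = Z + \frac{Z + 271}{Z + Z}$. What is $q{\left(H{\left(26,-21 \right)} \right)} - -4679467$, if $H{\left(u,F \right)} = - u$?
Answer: $\frac{243330687}{52} \approx 4.6794 \cdot 10^{6}$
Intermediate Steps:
$q{\left(Z \right)} = Z + \frac{271 + Z}{2 Z}$
$q{\left(H{\left(26,-21 \right)} \right)} - -4679467 = \left(\frac{1}{2} - 26 + \frac{271}{2 \left(\left(-1\right) 26\right)}\right) - -4679467 = \left(\frac{1}{2} - 26 + \frac{271}{2 \left(-26\right)}\right) + 4679467 = \left(\frac{1}{2} - 26 + \frac{271}{2} \left(- \frac{1}{26}\right)\right) + 4679467 = \left(\frac{1}{2} - 26 - \frac{271}{52}\right) + 4679467 = - \frac{1597}{52} + 4679467 = \frac{243330687}{52}$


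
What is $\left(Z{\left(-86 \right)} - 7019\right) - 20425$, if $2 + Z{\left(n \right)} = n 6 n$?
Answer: $16930$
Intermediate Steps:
$Z{\left(n \right)} = -2 + 6 n^{2}$ ($Z{\left(n \right)} = -2 + n 6 n = -2 + 6 n n = -2 + 6 n^{2}$)
$\left(Z{\left(-86 \right)} - 7019\right) - 20425 = \left(\left(-2 + 6 \left(-86\right)^{2}\right) - 7019\right) - 20425 = \left(\left(-2 + 6 \cdot 7396\right) - 7019\right) - 20425 = \left(\left(-2 + 44376\right) - 7019\right) - 20425 = \left(44374 - 7019\right) - 20425 = 37355 - 20425 = 16930$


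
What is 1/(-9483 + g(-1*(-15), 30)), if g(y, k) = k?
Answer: -1/9453 ≈ -0.00010579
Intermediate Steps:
1/(-9483 + g(-1*(-15), 30)) = 1/(-9483 + 30) = 1/(-9453) = -1/9453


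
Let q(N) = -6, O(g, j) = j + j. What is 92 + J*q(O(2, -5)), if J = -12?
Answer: 164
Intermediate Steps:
O(g, j) = 2*j
92 + J*q(O(2, -5)) = 92 - 12*(-6) = 92 + 72 = 164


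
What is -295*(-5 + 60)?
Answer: -16225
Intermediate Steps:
-295*(-5 + 60) = -295*55 = -16225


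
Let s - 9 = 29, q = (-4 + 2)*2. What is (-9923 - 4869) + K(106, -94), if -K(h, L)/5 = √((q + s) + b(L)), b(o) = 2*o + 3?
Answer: -14792 - 5*I*√151 ≈ -14792.0 - 61.441*I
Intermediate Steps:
b(o) = 3 + 2*o
q = -4 (q = -2*2 = -4)
s = 38 (s = 9 + 29 = 38)
K(h, L) = -5*√(37 + 2*L) (K(h, L) = -5*√((-4 + 38) + (3 + 2*L)) = -5*√(34 + (3 + 2*L)) = -5*√(37 + 2*L))
(-9923 - 4869) + K(106, -94) = (-9923 - 4869) - 5*√(37 + 2*(-94)) = -14792 - 5*√(37 - 188) = -14792 - 5*I*√151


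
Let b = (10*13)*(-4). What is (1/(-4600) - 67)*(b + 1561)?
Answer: -320837241/4600 ≈ -69747.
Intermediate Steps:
b = -520 (b = 130*(-4) = -520)
(1/(-4600) - 67)*(b + 1561) = (1/(-4600) - 67)*(-520 + 1561) = (-1/4600 - 67)*1041 = -308201/4600*1041 = -320837241/4600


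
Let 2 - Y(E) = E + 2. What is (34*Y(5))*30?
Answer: -5100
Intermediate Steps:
Y(E) = -E (Y(E) = 2 - (E + 2) = 2 - (2 + E) = 2 + (-2 - E) = -E)
(34*Y(5))*30 = (34*(-1*5))*30 = (34*(-5))*30 = -170*30 = -5100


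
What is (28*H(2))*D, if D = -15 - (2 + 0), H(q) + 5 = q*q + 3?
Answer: -952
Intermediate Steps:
H(q) = -2 + q**2 (H(q) = -5 + (q*q + 3) = -5 + (q**2 + 3) = -5 + (3 + q**2) = -2 + q**2)
D = -17 (D = -15 - 2 = -17)
(28*H(2))*D = (28*(-2 + 2**2))*(-17) = (28*(-2 + 4))*(-17) = (28*2)*(-17) = 56*(-17) = -952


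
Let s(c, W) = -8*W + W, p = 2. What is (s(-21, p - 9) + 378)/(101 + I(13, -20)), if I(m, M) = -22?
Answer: 427/79 ≈ 5.4051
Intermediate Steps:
s(c, W) = -7*W
(s(-21, p - 9) + 378)/(101 + I(13, -20)) = (-7*(2 - 9) + 378)/(101 - 22) = (-7*(-7) + 378)/79 = (49 + 378)*(1/79) = 427*(1/79) = 427/79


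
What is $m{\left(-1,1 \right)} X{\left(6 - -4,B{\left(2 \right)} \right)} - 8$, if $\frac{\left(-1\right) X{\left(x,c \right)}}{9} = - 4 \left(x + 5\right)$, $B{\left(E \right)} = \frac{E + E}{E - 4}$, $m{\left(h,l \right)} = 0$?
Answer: $-8$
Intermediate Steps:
$B{\left(E \right)} = \frac{2 E}{-4 + E}$
$X{\left(x,c \right)} = 180 + 36 x$ ($X{\left(x,c \right)} = - 9 \left(- 4 \left(x + 5\right)\right) = - 9 \left(- 4 \left(5 + x\right)\right) = - 9 \left(-20 - 4 x\right) = 180 + 36 x$)
$m{\left(-1,1 \right)} X{\left(6 - -4,B{\left(2 \right)} \right)} - 8 = 0 \left(180 + 36 \left(6 - -4\right)\right) - 8 = 0 \left(180 + 36 \left(6 + 4\right)\right) - 8 = 0 \left(180 + 36 \cdot 10\right) - 8 = 0 \left(180 + 360\right) - 8 = 0 \cdot 540 - 8 = 0 - 8 = -8$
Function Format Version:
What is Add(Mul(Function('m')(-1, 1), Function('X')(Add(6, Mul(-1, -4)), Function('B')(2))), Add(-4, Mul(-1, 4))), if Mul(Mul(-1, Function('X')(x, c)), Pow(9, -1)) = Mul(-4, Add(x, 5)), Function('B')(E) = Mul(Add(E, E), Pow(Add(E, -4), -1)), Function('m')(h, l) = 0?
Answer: -8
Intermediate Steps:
Function('B')(E) = Mul(2, E, Pow(Add(-4, E), -1)) (Function('B')(E) = Mul(Mul(2, E), Pow(Add(-4, E), -1)) = Mul(2, E, Pow(Add(-4, E), -1)))
Function('X')(x, c) = Add(180, Mul(36, x)) (Function('X')(x, c) = Mul(-9, Mul(-4, Add(x, 5))) = Mul(-9, Mul(-4, Add(5, x))) = Mul(-9, Add(-20, Mul(-4, x))) = Add(180, Mul(36, x)))
Add(Mul(Function('m')(-1, 1), Function('X')(Add(6, Mul(-1, -4)), Function('B')(2))), Add(-4, Mul(-1, 4))) = Add(Mul(0, Add(180, Mul(36, Add(6, Mul(-1, -4))))), Add(-4, Mul(-1, 4))) = Add(Mul(0, Add(180, Mul(36, Add(6, 4)))), Add(-4, -4)) = Add(Mul(0, Add(180, Mul(36, 10))), -8) = Add(Mul(0, Add(180, 360)), -8) = Add(Mul(0, 540), -8) = Add(0, -8) = -8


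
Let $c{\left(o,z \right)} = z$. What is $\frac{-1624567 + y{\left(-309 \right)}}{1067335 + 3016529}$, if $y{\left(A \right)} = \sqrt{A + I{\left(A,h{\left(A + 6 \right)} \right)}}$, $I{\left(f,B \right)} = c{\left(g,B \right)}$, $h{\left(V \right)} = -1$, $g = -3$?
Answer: $- \frac{1624567}{4083864} + \frac{i \sqrt{310}}{4083864} \approx -0.3978 + 4.3113 \cdot 10^{-6} i$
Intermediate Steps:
$I{\left(f,B \right)} = B$
$y{\left(A \right)} = \sqrt{-1 + A}$ ($y{\left(A \right)} = \sqrt{A - 1} = \sqrt{-1 + A}$)
$\frac{-1624567 + y{\left(-309 \right)}}{1067335 + 3016529} = \frac{-1624567 + \sqrt{-1 - 309}}{1067335 + 3016529} = \frac{-1624567 + \sqrt{-310}}{4083864} = \left(-1624567 + i \sqrt{310}\right) \frac{1}{4083864} = - \frac{1624567}{4083864} + \frac{i \sqrt{310}}{4083864}$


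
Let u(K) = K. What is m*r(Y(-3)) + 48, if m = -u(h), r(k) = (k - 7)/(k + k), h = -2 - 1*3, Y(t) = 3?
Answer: 134/3 ≈ 44.667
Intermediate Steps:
h = -5 (h = -2 - 3 = -5)
r(k) = (-7 + k)/(2*k) (r(k) = (-7 + k)/((2*k)) = (-7 + k)*(1/(2*k)) = (-7 + k)/(2*k))
m = 5 (m = -1*(-5) = 5)
m*r(Y(-3)) + 48 = 5*((1/2)*(-7 + 3)/3) + 48 = 5*((1/2)*(1/3)*(-4)) + 48 = 5*(-2/3) + 48 = -10/3 + 48 = 134/3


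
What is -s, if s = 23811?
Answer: -23811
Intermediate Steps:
-s = -1*23811 = -23811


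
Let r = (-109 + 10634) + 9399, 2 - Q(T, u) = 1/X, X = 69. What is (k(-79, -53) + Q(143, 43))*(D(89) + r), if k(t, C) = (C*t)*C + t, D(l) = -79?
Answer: -101323099395/23 ≈ -4.4054e+9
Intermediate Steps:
Q(T, u) = 137/69 (Q(T, u) = 2 - 1/69 = 137/69)
r = 19924 (r = 10525 + 9399 = 19924)
k(t, C) = t + t*C**2 (k(t, C) = t*C**2 + t = t + t*C**2)
(k(-79, -53) + Q(143, 43))*(D(89) + r) = (-79*(1 + (-53)**2) + 137/69)*(-79 + 19924) = (-79*(1 + 2809) + 137/69)*19845 = (-79*2810 + 137/69)*19845 = (-221990 + 137/69)*19845 = -15317173/69*19845 = -101323099395/23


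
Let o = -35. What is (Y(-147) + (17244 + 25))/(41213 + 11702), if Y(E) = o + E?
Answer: 17087/52915 ≈ 0.32291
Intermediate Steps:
Y(E) = -35 + E
(Y(-147) + (17244 + 25))/(41213 + 11702) = ((-35 - 147) + (17244 + 25))/(41213 + 11702) = (-182 + 17269)/52915 = 17087*(1/52915) = 17087/52915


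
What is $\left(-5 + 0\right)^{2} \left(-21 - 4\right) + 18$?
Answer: $-607$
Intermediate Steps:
$\left(-5 + 0\right)^{2} \left(-21 - 4\right) + 18 = \left(-5\right)^{2} \left(-21 - 4\right) + 18 = 25 \left(-25\right) + 18 = -625 + 18 = -607$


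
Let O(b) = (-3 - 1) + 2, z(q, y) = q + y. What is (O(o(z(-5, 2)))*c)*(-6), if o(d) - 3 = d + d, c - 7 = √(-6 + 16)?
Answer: 84 + 12*√10 ≈ 121.95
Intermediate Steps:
c = 7 + √10 (c = 7 + √(-6 + 16) = 7 + √10 ≈ 10.162)
o(d) = 3 + 2*d (o(d) = 3 + (d + d) = 3 + 2*d)
O(b) = -2 (O(b) = -4 + 2 = -2)
(O(o(z(-5, 2)))*c)*(-6) = -2*(7 + √10)*(-6) = (-14 - 2*√10)*(-6) = 84 + 12*√10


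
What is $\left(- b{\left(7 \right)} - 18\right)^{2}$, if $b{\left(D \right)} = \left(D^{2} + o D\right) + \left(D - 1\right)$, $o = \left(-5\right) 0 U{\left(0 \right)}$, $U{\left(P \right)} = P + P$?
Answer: $5329$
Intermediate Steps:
$U{\left(P \right)} = 2 P$
$o = 0$ ($o = \left(-5\right) 0 \cdot 2 \cdot 0 = 0 \cdot 0 = 0$)
$b{\left(D \right)} = -1 + D + D^{2}$ ($b{\left(D \right)} = \left(D^{2} + 0 D\right) + \left(D - 1\right) = \left(D^{2} + 0\right) + \left(D - 1\right) = D^{2} + \left(-1 + D\right) = -1 + D + D^{2}$)
$\left(- b{\left(7 \right)} - 18\right)^{2} = \left(- (-1 + 7 + 7^{2}) - 18\right)^{2} = \left(- (-1 + 7 + 49) - 18\right)^{2} = \left(\left(-1\right) 55 - 18\right)^{2} = \left(-55 - 18\right)^{2} = \left(-73\right)^{2} = 5329$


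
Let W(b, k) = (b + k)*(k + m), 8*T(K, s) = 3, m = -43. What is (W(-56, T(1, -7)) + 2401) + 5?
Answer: 305729/64 ≈ 4777.0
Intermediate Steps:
T(K, s) = 3/8 (T(K, s) = (⅛)*3 = 3/8)
W(b, k) = (-43 + k)*(b + k) (W(b, k) = (b + k)*(k - 43) = (b + k)*(-43 + k) = (-43 + k)*(b + k))
(W(-56, T(1, -7)) + 2401) + 5 = (((3/8)² - 43*(-56) - 43*3/8 - 56*3/8) + 2401) + 5 = ((9/64 + 2408 - 129/8 - 21) + 2401) + 5 = (151745/64 + 2401) + 5 = 305409/64 + 5 = 305729/64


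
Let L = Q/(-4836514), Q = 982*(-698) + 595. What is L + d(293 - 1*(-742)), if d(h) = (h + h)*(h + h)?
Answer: 20723979523441/4836514 ≈ 4.2849e+6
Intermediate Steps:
d(h) = 4*h**2 (d(h) = (2*h)*(2*h) = 4*h**2)
Q = -684841 (Q = -685436 + 595 = -684841)
L = 684841/4836514 (L = -684841/(-4836514) = -684841*(-1/4836514) = 684841/4836514 ≈ 0.14160)
L + d(293 - 1*(-742)) = 684841/4836514 + 4*(293 - 1*(-742))**2 = 684841/4836514 + 4*(293 + 742)**2 = 684841/4836514 + 4*1035**2 = 684841/4836514 + 4*1071225 = 684841/4836514 + 4284900 = 20723979523441/4836514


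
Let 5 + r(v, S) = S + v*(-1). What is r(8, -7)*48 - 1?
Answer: -961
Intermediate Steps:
r(v, S) = -5 + S - v (r(v, S) = -5 + (S + v*(-1)) = -5 + (S - v) = -5 + S - v)
r(8, -7)*48 - 1 = (-5 - 7 - 1*8)*48 - 1 = (-5 - 7 - 8)*48 - 1 = -20*48 - 1 = -960 - 1 = -961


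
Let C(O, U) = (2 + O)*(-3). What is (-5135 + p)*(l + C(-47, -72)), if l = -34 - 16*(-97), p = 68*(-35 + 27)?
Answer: -9387387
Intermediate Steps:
C(O, U) = -6 - 3*O
p = -544 (p = 68*(-8) = -544)
l = 1518 (l = -34 + 1552 = 1518)
(-5135 + p)*(l + C(-47, -72)) = (-5135 - 544)*(1518 + (-6 - 3*(-47))) = -5679*(1518 + (-6 + 141)) = -5679*(1518 + 135) = -5679*1653 = -9387387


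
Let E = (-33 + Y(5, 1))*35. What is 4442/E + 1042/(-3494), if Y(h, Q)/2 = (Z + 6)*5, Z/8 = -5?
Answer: -14561829/22807085 ≈ -0.63848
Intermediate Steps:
Z = -40 (Z = 8*(-5) = -40)
Y(h, Q) = -340 (Y(h, Q) = 2*((-40 + 6)*5) = 2*(-34*5) = 2*(-170) = -340)
E = -13055 (E = (-33 - 340)*35 = -373*35 = -13055)
4442/E + 1042/(-3494) = 4442/(-13055) + 1042/(-3494) = 4442*(-1/13055) + 1042*(-1/3494) = -4442/13055 - 521/1747 = -14561829/22807085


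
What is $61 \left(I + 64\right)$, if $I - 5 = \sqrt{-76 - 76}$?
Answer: $4209 + 122 i \sqrt{38} \approx 4209.0 + 752.06 i$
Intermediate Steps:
$I = 5 + 2 i \sqrt{38}$ ($I = 5 + \sqrt{-76 - 76} = 5 + \sqrt{-152} = 5 + 2 i \sqrt{38} \approx 5.0 + 12.329 i$)
$61 \left(I + 64\right) = 61 \left(\left(5 + 2 i \sqrt{38}\right) + 64\right) = 61 \left(69 + 2 i \sqrt{38}\right) = 4209 + 122 i \sqrt{38}$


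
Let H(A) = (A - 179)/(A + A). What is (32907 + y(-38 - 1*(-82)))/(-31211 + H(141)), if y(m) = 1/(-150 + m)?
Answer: -491827881/466481620 ≈ -1.0543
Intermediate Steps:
H(A) = (-179 + A)/(2*A) (H(A) = (-179 + A)/((2*A)) = (-179 + A)*(1/(2*A)) = (-179 + A)/(2*A))
(32907 + y(-38 - 1*(-82)))/(-31211 + H(141)) = (32907 + 1/(-150 + (-38 - 1*(-82))))/(-31211 + (½)*(-179 + 141)/141) = (32907 + 1/(-150 + (-38 + 82)))/(-31211 + (½)*(1/141)*(-38)) = (32907 + 1/(-150 + 44))/(-31211 - 19/141) = (32907 + 1/(-106))/(-4400770/141) = (32907 - 1/106)*(-141/4400770) = (3488141/106)*(-141/4400770) = -491827881/466481620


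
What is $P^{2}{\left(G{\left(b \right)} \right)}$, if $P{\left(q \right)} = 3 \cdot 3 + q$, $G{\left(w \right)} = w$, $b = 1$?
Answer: $100$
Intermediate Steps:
$P{\left(q \right)} = 9 + q$
$P^{2}{\left(G{\left(b \right)} \right)} = \left(9 + 1\right)^{2} = 10^{2} = 100$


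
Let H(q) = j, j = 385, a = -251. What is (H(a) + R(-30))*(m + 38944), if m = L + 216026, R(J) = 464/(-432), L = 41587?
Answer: 3074109862/27 ≈ 1.1386e+8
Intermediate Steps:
R(J) = -29/27 (R(J) = 464*(-1/432) = -29/27)
H(q) = 385
m = 257613 (m = 41587 + 216026 = 257613)
(H(a) + R(-30))*(m + 38944) = (385 - 29/27)*(257613 + 38944) = (10366/27)*296557 = 3074109862/27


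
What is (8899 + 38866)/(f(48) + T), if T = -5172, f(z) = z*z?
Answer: -47765/2868 ≈ -16.654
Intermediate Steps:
f(z) = z²
(8899 + 38866)/(f(48) + T) = (8899 + 38866)/(48² - 5172) = 47765/(2304 - 5172) = 47765/(-2868) = 47765*(-1/2868) = -47765/2868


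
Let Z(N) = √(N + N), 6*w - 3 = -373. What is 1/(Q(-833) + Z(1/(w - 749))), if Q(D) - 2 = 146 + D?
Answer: -832960/570577603 - 8*I*√57/570577603 ≈ -0.0014599 - 1.0586e-7*I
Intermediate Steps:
w = -185/3 (w = ½ + (⅙)*(-373) = ½ - 373/6 = -185/3 ≈ -61.667)
Q(D) = 148 + D (Q(D) = 2 + (146 + D) = 148 + D)
Z(N) = √2*√N (Z(N) = √(2*N) = √2*√N)
1/(Q(-833) + Z(1/(w - 749))) = 1/((148 - 833) + √2*√(1/(-185/3 - 749))) = 1/(-685 + √2*√(1/(-2432/3))) = 1/(-685 + √2*√(-3/2432)) = 1/(-685 + √2*(I*√114/304)) = 1/(-685 + I*√57/152)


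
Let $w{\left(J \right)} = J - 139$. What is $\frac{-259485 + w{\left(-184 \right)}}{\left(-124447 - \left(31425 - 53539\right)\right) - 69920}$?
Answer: $\frac{259808}{172253} \approx 1.5083$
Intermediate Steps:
$w{\left(J \right)} = -139 + J$
$\frac{-259485 + w{\left(-184 \right)}}{\left(-124447 - \left(31425 - 53539\right)\right) - 69920} = \frac{-259485 - 323}{\left(-124447 - \left(31425 - 53539\right)\right) - 69920} = - \frac{259808}{\left(-124447 - -22114\right) - 69920} = - \frac{259808}{\left(-124447 + 22114\right) - 69920} = - \frac{259808}{-102333 - 69920} = - \frac{259808}{-172253} = \left(-259808\right) \left(- \frac{1}{172253}\right) = \frac{259808}{172253}$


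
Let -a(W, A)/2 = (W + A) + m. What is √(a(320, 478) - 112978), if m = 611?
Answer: 2*I*√28949 ≈ 340.29*I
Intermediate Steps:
a(W, A) = -1222 - 2*A - 2*W (a(W, A) = -2*((W + A) + 611) = -2*((A + W) + 611) = -2*(611 + A + W) = -1222 - 2*A - 2*W)
√(a(320, 478) - 112978) = √((-1222 - 2*478 - 2*320) - 112978) = √((-1222 - 956 - 640) - 112978) = √(-2818 - 112978) = √(-115796) = 2*I*√28949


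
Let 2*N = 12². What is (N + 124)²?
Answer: 38416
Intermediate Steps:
N = 72 (N = (½)*12² = (½)*144 = 72)
(N + 124)² = (72 + 124)² = 196² = 38416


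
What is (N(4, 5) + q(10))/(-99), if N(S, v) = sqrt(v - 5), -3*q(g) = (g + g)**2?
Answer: 400/297 ≈ 1.3468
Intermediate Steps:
q(g) = -4*g**2/3 (q(g) = -(g + g)**2/3 = -4*g**2/3)
N(S, v) = sqrt(-5 + v)
(N(4, 5) + q(10))/(-99) = (sqrt(-5 + 5) - 4/3*10**2)/(-99) = -(sqrt(0) - 4/3*100)/99 = -(0 - 400/3)/99 = -1/99*(-400/3) = 400/297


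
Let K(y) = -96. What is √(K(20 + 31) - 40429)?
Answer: 5*I*√1621 ≈ 201.31*I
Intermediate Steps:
√(K(20 + 31) - 40429) = √(-96 - 40429) = √(-40525) = 5*I*√1621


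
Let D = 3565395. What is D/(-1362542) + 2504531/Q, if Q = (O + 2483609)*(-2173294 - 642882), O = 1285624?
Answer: -18923021045844917981/7231571429530473168 ≈ -2.6167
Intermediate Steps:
Q = -10614823513008 (Q = (1285624 + 2483609)*(-2173294 - 642882) = 3769233*(-2816176) = -10614823513008)
D/(-1362542) + 2504531/Q = 3565395/(-1362542) + 2504531/(-10614823513008) = 3565395*(-1/1362542) + 2504531*(-1/10614823513008) = -3565395/1362542 - 2504531/10614823513008 = -18923021045844917981/7231571429530473168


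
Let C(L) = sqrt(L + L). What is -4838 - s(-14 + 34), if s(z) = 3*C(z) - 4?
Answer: -4834 - 6*sqrt(10) ≈ -4853.0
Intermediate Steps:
C(L) = sqrt(2)*sqrt(L) (C(L) = sqrt(2*L) = sqrt(2)*sqrt(L))
s(z) = -4 + 3*sqrt(2)*sqrt(z) (s(z) = 3*(sqrt(2)*sqrt(z)) - 4 = 3*sqrt(2)*sqrt(z) - 4 = -4 + 3*sqrt(2)*sqrt(z))
-4838 - s(-14 + 34) = -4838 - (-4 + 3*sqrt(2)*sqrt(-14 + 34)) = -4838 - (-4 + 3*sqrt(2)*sqrt(20)) = -4838 - (-4 + 3*sqrt(2)*(2*sqrt(5))) = -4838 - (-4 + 6*sqrt(10)) = -4838 + (4 - 6*sqrt(10)) = -4834 - 6*sqrt(10)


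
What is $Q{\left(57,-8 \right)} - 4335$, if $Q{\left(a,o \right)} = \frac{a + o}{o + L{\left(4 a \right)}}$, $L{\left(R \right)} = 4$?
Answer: $- \frac{17389}{4} \approx -4347.3$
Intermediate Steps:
$Q{\left(a,o \right)} = \frac{a + o}{4 + o}$ ($Q{\left(a,o \right)} = \frac{a + o}{o + 4} = \frac{a + o}{4 + o}$)
$Q{\left(57,-8 \right)} - 4335 = \frac{57 - 8}{4 - 8} - 4335 = \frac{1}{-4} \cdot 49 - 4335 = \left(- \frac{1}{4}\right) 49 - 4335 = - \frac{49}{4} - 4335 = - \frac{17389}{4}$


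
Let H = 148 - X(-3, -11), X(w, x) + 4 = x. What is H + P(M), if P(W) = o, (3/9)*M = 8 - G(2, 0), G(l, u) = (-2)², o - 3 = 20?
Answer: 186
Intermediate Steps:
X(w, x) = -4 + x
o = 23 (o = 3 + 20 = 23)
G(l, u) = 4
M = 12 (M = 3*(8 - 1*4) = 3*(8 - 4) = 3*4 = 12)
H = 163 (H = 148 - (-4 - 11) = 148 - 1*(-15) = 148 + 15 = 163)
P(W) = 23
H + P(M) = 163 + 23 = 186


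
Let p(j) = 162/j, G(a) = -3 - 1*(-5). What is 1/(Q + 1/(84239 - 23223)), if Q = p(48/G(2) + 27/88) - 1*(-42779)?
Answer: 43504408/1861365018577 ≈ 2.3372e-5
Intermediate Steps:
G(a) = 2 (G(a) = -3 + 5 = 2)
Q = 30506179/713 (Q = 162/(48/2 + 27/88) - 1*(-42779) = 162/(48*(½) + 27*(1/88)) + 42779 = 162/(24 + 27/88) + 42779 = 162/(2139/88) + 42779 = 162*(88/2139) + 42779 = 4752/713 + 42779 = 30506179/713 ≈ 42786.)
1/(Q + 1/(84239 - 23223)) = 1/(30506179/713 + 1/(84239 - 23223)) = 1/(30506179/713 + 1/61016) = 1/(1861365018577/43504408) = 43504408/1861365018577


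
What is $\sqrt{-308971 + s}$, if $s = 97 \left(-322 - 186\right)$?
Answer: $i \sqrt{358247} \approx 598.54 i$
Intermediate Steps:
$s = -49276$ ($s = 97 \left(-508\right) = -49276$)
$\sqrt{-308971 + s} = \sqrt{-308971 - 49276} = \sqrt{-358247} = i \sqrt{358247}$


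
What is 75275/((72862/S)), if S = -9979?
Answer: -44186425/4286 ≈ -10309.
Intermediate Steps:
75275/((72862/S)) = 75275/((72862/(-9979))) = 75275/((72862*(-1/9979))) = 75275/(-4286/587) = 75275*(-587/4286) = -44186425/4286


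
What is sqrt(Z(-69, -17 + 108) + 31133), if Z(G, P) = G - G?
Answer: sqrt(31133) ≈ 176.45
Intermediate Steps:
Z(G, P) = 0
sqrt(Z(-69, -17 + 108) + 31133) = sqrt(0 + 31133) = sqrt(31133)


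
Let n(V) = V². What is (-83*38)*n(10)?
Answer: -315400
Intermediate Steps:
(-83*38)*n(10) = -83*38*10² = -3154*100 = -315400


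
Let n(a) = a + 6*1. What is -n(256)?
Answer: -262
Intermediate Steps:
n(a) = 6 + a (n(a) = a + 6 = 6 + a)
-n(256) = -(6 + 256) = -1*262 = -262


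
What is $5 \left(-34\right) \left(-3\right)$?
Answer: $510$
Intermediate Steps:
$5 \left(-34\right) \left(-3\right) = \left(-170\right) \left(-3\right) = 510$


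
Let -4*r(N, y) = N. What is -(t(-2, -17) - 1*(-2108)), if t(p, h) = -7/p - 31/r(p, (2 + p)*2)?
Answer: -4099/2 ≈ -2049.5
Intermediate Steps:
r(N, y) = -N/4
t(p, h) = 117/p (t(p, h) = -7/p - 31*(-4/p) = -7/p - (-124)/p = -7/p + 124/p = 117/p)
-(t(-2, -17) - 1*(-2108)) = -(117/(-2) - 1*(-2108)) = -(117*(-½) + 2108) = -(-117/2 + 2108) = -1*4099/2 = -4099/2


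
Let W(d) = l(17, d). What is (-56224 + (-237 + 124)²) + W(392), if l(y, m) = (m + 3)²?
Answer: 112570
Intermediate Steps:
l(y, m) = (3 + m)²
W(d) = (3 + d)²
(-56224 + (-237 + 124)²) + W(392) = (-56224 + (-237 + 124)²) + (3 + 392)² = (-56224 + (-113)²) + 395² = (-56224 + 12769) + 156025 = -43455 + 156025 = 112570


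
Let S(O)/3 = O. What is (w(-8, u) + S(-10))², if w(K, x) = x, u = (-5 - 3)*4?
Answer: 3844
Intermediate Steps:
u = -32 (u = -8*4 = -32)
S(O) = 3*O
(w(-8, u) + S(-10))² = (-32 + 3*(-10))² = (-32 - 30)² = (-62)² = 3844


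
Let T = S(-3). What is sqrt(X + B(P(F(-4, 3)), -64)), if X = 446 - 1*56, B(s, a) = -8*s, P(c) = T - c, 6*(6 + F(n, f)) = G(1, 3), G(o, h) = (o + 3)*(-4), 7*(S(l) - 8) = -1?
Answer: sqrt(113694)/21 ≈ 16.056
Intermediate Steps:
S(l) = 55/7 (S(l) = 8 + (1/7)*(-1) = 8 - 1/7 = 55/7)
T = 55/7 ≈ 7.8571
G(o, h) = -12 - 4*o (G(o, h) = (3 + o)*(-4) = -12 - 4*o)
F(n, f) = -26/3 (F(n, f) = -6 + (-12 - 4*1)/6 = -6 + (-12 - 4)/6 = -6 + (1/6)*(-16) = -6 - 8/3 = -26/3)
P(c) = 55/7 - c
X = 390 (X = 446 - 56 = 390)
sqrt(X + B(P(F(-4, 3)), -64)) = sqrt(390 - 8*(55/7 - 1*(-26/3))) = sqrt(390 - 8*(55/7 + 26/3)) = sqrt(390 - 8*347/21) = sqrt(390 - 2776/21) = sqrt(5414/21) = sqrt(113694)/21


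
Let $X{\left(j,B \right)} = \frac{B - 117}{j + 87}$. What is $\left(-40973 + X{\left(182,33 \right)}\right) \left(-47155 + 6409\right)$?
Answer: $\frac{449095118466}{269} \approx 1.6695 \cdot 10^{9}$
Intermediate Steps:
$X{\left(j,B \right)} = \frac{-117 + B}{87 + j}$
$\left(-40973 + X{\left(182,33 \right)}\right) \left(-47155 + 6409\right) = \left(-40973 + \frac{-117 + 33}{87 + 182}\right) \left(-47155 + 6409\right) = \left(-40973 + \frac{1}{269} \left(-84\right)\right) \left(-40746\right) = \left(-40973 - \frac{84}{269}\right) \left(-40746\right) = \left(- \frac{11021821}{269}\right) \left(-40746\right) = \frac{449095118466}{269}$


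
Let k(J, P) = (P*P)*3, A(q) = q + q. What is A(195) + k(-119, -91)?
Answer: 25233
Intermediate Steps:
A(q) = 2*q
k(J, P) = 3*P**2 (k(J, P) = P**2*3 = 3*P**2)
A(195) + k(-119, -91) = 2*195 + 3*(-91)**2 = 390 + 3*8281 = 390 + 24843 = 25233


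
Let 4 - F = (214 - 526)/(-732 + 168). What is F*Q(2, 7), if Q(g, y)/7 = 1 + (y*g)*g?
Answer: 32886/47 ≈ 699.70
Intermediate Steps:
Q(g, y) = 7 + 7*y*g² (Q(g, y) = 7*(1 + (y*g)*g) = 7*(1 + (g*y)*g) = 7*(1 + y*g²) = 7 + 7*y*g²)
F = 162/47 (F = 4 - (214 - 526)/(-732 + 168) = 4 - (-312)/(-564) = 4 - (-312)*(-1)/564 = 4 - 1*26/47 = 4 - 26/47 = 162/47 ≈ 3.4468)
F*Q(2, 7) = 162*(7 + 7*7*2²)/47 = 162*(7 + 7*7*4)/47 = 162*(7 + 196)/47 = (162/47)*203 = 32886/47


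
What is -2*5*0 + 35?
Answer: 35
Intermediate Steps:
-2*5*0 + 35 = -0 + 35 = -2*0 + 35 = 0 + 35 = 35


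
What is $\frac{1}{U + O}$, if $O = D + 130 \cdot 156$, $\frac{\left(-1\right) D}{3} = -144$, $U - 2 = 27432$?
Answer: $\frac{1}{48146} \approx 2.077 \cdot 10^{-5}$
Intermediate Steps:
$U = 27434$ ($U = 2 + 27432 = 27434$)
$D = 432$ ($D = \left(-3\right) \left(-144\right) = 432$)
$O = 20712$ ($O = 432 + 130 \cdot 156 = 432 + 20280 = 20712$)
$\frac{1}{U + O} = \frac{1}{27434 + 20712} = \frac{1}{48146}$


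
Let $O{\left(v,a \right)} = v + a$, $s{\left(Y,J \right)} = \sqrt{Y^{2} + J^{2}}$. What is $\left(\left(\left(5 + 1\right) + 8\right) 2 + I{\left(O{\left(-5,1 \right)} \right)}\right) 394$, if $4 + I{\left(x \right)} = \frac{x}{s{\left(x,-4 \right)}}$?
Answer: $9456 - 197 \sqrt{2} \approx 9177.4$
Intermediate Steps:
$s{\left(Y,J \right)} = \sqrt{J^{2} + Y^{2}}$
$O{\left(v,a \right)} = a + v$
$I{\left(x \right)} = -4 + \frac{x}{\sqrt{16 + x^{2}}}$ ($I{\left(x \right)} = -4 + \frac{x}{\sqrt{\left(-4\right)^{2} + x^{2}}} = -4 + \frac{x}{\sqrt{16 + x^{2}}}$)
$\left(\left(\left(5 + 1\right) + 8\right) 2 + I{\left(O{\left(-5,1 \right)} \right)}\right) 394 = \left(\left(\left(5 + 1\right) + 8\right) 2 - \left(4 - \frac{1 - 5}{\sqrt{16 + \left(1 - 5\right)^{2}}}\right)\right) 394 = \left(\left(6 + 8\right) 2 - \left(4 + \frac{4}{\sqrt{16 + \left(-4\right)^{2}}}\right)\right) 394 = \left(14 \cdot 2 - \left(4 + \frac{4}{\sqrt{16 + 16}}\right)\right) 394 = \left(28 - \left(4 + \frac{4}{4 \sqrt{2}}\right)\right) 394 = \left(28 - \left(4 + 4 \frac{\sqrt{2}}{8}\right)\right) 394 = \left(28 - \left(4 + \frac{\sqrt{2}}{2}\right)\right) 394 = \left(24 - \frac{\sqrt{2}}{2}\right) 394 = 9456 - 197 \sqrt{2}$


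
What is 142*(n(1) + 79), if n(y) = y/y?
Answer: 11360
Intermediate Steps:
n(y) = 1
142*(n(1) + 79) = 142*(1 + 79) = 142*80 = 11360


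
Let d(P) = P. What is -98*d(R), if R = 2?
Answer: -196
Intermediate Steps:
-98*d(R) = -98*2 = -196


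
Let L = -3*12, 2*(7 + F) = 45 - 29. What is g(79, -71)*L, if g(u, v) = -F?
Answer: 36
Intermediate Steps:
F = 1 (F = -7 + (45 - 29)/2 = -7 + (½)*16 = -7 + 8 = 1)
L = -36
g(u, v) = -1 (g(u, v) = -1*1 = -1)
g(79, -71)*L = -1*(-36) = 36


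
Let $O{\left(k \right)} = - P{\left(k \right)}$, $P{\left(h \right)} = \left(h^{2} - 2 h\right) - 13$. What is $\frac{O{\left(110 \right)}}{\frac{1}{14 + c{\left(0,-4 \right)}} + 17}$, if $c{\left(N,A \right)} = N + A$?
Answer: $- \frac{118670}{171} \approx -693.98$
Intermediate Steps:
$c{\left(N,A \right)} = A + N$
$P{\left(h \right)} = -13 + h^{2} - 2 h$
$O{\left(k \right)} = 13 - k^{2} + 2 k$ ($O{\left(k \right)} = - (-13 + k^{2} - 2 k) = 13 - k^{2} + 2 k$)
$\frac{O{\left(110 \right)}}{\frac{1}{14 + c{\left(0,-4 \right)}} + 17} = \frac{13 - 110^{2} + 2 \cdot 110}{\frac{1}{14 + \left(-4 + 0\right)} + 17} = \frac{13 - 12100 + 220}{\frac{1}{14 - 4} + 17} = \frac{13 - 12100 + 220}{\frac{1}{10} + 17} = \frac{1}{\frac{1}{10} + 17} \left(-11867\right) = \frac{1}{\frac{171}{10}} \left(-11867\right) = \frac{10}{171} \left(-11867\right) = - \frac{118670}{171}$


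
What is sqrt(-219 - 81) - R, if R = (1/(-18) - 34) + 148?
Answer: -2051/18 + 10*I*sqrt(3) ≈ -113.94 + 17.32*I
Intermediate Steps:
R = 2051/18 (R = (-1/18 - 34) + 148 = -613/18 + 148 = 2051/18 ≈ 113.94)
sqrt(-219 - 81) - R = sqrt(-219 - 81) - 1*2051/18 = sqrt(-300) - 2051/18 = 10*I*sqrt(3) - 2051/18 = -2051/18 + 10*I*sqrt(3)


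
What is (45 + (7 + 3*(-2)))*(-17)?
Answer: -782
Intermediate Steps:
(45 + (7 + 3*(-2)))*(-17) = (45 + (7 - 6))*(-17) = (45 + 1)*(-17) = 46*(-17) = -782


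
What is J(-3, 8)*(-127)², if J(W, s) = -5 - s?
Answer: -209677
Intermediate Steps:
J(-3, 8)*(-127)² = (-5 - 1*8)*(-127)² = (-5 - 8)*16129 = -13*16129 = -209677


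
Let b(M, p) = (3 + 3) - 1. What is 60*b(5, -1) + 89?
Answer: 389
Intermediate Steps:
b(M, p) = 5 (b(M, p) = 6 - 1 = 5)
60*b(5, -1) + 89 = 60*5 + 89 = 300 + 89 = 389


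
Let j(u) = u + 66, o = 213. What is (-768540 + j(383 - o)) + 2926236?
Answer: 2157932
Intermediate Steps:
j(u) = 66 + u
(-768540 + j(383 - o)) + 2926236 = (-768540 + (66 + (383 - 1*213))) + 2926236 = (-768540 + (66 + (383 - 213))) + 2926236 = (-768540 + (66 + 170)) + 2926236 = (-768540 + 236) + 2926236 = -768304 + 2926236 = 2157932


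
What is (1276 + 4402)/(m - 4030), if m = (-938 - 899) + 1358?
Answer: -34/27 ≈ -1.2593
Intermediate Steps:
m = -479 (m = -1837 + 1358 = -479)
(1276 + 4402)/(m - 4030) = (1276 + 4402)/(-479 - 4030) = 5678/(-4509) = 5678*(-1/4509) = -34/27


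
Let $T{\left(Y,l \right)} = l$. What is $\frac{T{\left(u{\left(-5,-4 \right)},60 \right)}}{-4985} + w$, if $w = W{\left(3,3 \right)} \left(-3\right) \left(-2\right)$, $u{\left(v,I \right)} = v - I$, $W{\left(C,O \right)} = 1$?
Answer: $\frac{5970}{997} \approx 5.988$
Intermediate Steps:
$w = 6$ ($w = 1 \left(-3\right) \left(-2\right) = \left(-3\right) \left(-2\right) = 6$)
$\frac{T{\left(u{\left(-5,-4 \right)},60 \right)}}{-4985} + w = \frac{60}{-4985} + 6 = 60 \left(- \frac{1}{4985}\right) + 6 = - \frac{12}{997} + 6 = \frac{5970}{997}$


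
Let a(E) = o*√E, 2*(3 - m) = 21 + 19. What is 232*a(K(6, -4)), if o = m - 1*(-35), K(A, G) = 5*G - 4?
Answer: 8352*I*√6 ≈ 20458.0*I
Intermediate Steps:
K(A, G) = -4 + 5*G
m = -17 (m = 3 - (21 + 19)/2 = 3 - ½*40 = 3 - 20 = -17)
o = 18 (o = -17 - 1*(-35) = -17 + 35 = 18)
a(E) = 18*√E
232*a(K(6, -4)) = 232*(18*√(-4 + 5*(-4))) = 232*(18*√(-4 - 20)) = 232*(18*√(-24)) = 232*(18*(2*I*√6)) = 232*(36*I*√6) = 8352*I*√6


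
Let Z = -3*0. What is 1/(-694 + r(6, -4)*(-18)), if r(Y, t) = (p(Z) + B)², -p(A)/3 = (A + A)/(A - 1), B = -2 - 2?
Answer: -1/982 ≈ -0.0010183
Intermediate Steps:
Z = 0
B = -4
p(A) = -6*A/(-1 + A) (p(A) = -3*(A + A)/(A - 1) = -3*2*A/(-1 + A) = -6*A/(-1 + A))
r(Y, t) = 16 (r(Y, t) = (-6*0/(-1 + 0) - 4)² = (-6*0/(-1) - 4)² = (-6*0*(-1) - 4)² = (0 - 4)² = (-4)² = 16)
1/(-694 + r(6, -4)*(-18)) = 1/(-694 + 16*(-18)) = 1/(-694 - 288) = 1/(-982) = -1/982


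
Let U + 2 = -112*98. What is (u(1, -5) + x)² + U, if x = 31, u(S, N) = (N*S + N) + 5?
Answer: -10302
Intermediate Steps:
u(S, N) = 5 + N + N*S (u(S, N) = (N + N*S) + 5 = 5 + N + N*S)
U = -10978 (U = -2 - 112*98 = -2 - 10976 = -10978)
(u(1, -5) + x)² + U = ((5 - 5 - 5*1) + 31)² - 10978 = ((5 - 5 - 5) + 31)² - 10978 = (-5 + 31)² - 10978 = 26² - 10978 = 676 - 10978 = -10302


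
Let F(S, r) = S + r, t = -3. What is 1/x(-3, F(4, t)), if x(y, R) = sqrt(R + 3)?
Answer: 1/2 ≈ 0.50000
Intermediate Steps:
x(y, R) = sqrt(3 + R)
1/x(-3, F(4, t)) = 1/(sqrt(3 + (4 - 3))) = 1/(sqrt(3 + 1)) = 1/(sqrt(4)) = 1/2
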